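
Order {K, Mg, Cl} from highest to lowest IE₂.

K > Cl > Mg

IE_2 is the cost of taking one more electron from the +1 cation: K⁺ is the bare [Ar] core; Mg⁺ still has 1 valence electron; Cl⁺ still has 6 valence electrons.
Breaking into a closed-shell core is much more expensive than removing a leftover valence electron — K has the largest IE_2 here.
Valence configurations: Mg⁺ [Ne]3s¹, Cl⁺ [Ne]3s²3p⁴.
Approximate IE_2 values (kJ/mol): K 3052, Mg 1451, Cl 2298.
Putting it together, IE_2: Mg < Cl < K.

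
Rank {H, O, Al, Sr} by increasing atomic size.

H, O, Al, Sr

H is in period 1, group 1; O is in period 2, group 16; Al is in period 3, group 13; Sr is in period 5, group 2.
Across a period the added protons contract the valence shell; down a group each new principal shell makes the atom larger.
These span different periods and groups, so the two trends combine.
O > H: the two effects oppose for this pair; the down-group effect wins (63 vs 32 pm).
Al > O: both effects reinforce here, so Al is clearly the larger of the two.
Sr > Al: relative to Al, both the across-period and down-group shifts push Sr's atomic radius up.
Approximate values (pm): H 32, O 63, Al 126, Sr 185.
So from smallest to largest: H < O < Al < Sr.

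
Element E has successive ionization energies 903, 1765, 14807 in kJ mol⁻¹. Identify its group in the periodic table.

Group 2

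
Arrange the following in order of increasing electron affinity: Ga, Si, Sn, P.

Ga < P < Sn < Si

Si is in period 3, group 14; P is in period 3, group 15; Ga is in period 4, group 13; Sn is in period 5, group 14.
Electron affinity generally becomes more exothermic across a period toward the halogens and less exothermic down a group.
Neither a single period nor a single group — weigh both effects.
P > Ga: relative to Ga, both the across-period and down-group shifts push P's electron affinity up.
Sn > P: this pair runs against the simple trend — see the exception note.
Si > Sn: they share group 14; the group trend gives Si the larger value.
Note the exception: Sn has a higher electron affinity than P, contrary to the simple trend — adding an electron to P's half-filled np³ subshell costs electron-pairing energy.
Note the exception: Si has a higher electron affinity than P, contrary to the simple trend — adding an electron to P's half-filled 3p³ is unfavourable, so Si (3p²) has the more exothermic EA.
Tabulated electron affinity (kJ/mol): Si 134, P 72, Ga 29, Sn 107.
So from lowest to highest: Ga < P < Sn < Si.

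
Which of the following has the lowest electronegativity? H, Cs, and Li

Cs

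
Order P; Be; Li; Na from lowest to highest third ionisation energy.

P < Na < Li < Be

The third ionization energy removes an electron from the +2 ion. For each element: P²⁺ still has 3 valence electrons; Be²⁺ is the bare [He] core; Li²⁺ is already 1 electron into the core; Na²⁺ is already 1 electron into the core.
Pulling an electron out of a noble-gas core costs far more than removing a remaining valence electron, so Na, Li and Be sit at the high end of IE_3.
Tabulated IE_3 (kJ/mol): P 2914, Be 14849, Li 11815, Na 6910.
Overall IE_3 order: P < Na < Li < Be.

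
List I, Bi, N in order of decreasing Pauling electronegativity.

N is in period 2, group 15; I is in period 5, group 17; Bi is in period 6, group 15.
Smaller atoms with higher effective nuclear charge are more electronegative.
These span different periods and groups, so the two trends combine.
I > Bi: relative to Bi, both the across-period and down-group shifts push I's electronegativity up.
N > I: the two effects oppose for this pair; the down-group effect wins (3.04 vs 2.66).
For reference (Pauling): N 3.04, I 2.66, Bi 2.02.
So from highest to lowest: N > I > Bi.

N, I, Bi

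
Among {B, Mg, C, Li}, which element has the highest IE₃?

Li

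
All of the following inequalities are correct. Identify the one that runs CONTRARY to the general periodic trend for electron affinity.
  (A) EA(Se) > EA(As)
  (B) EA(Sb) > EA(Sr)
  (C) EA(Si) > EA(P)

The general trend: electron affinity increases across a period and decreases down a group.
(A) Se (period 4, group 16) vs As (period 4, group 15): the stated order agrees with the simple trend.
(B) Sb (period 5, group 15) vs Sr (period 5, group 2): the stated order agrees with the simple trend.
(C) Si (period 3, group 14) vs P (period 3, group 15): the stated order contradicts the simple trend.
The exception is (C): adding an electron to P's half-filled 3p³ is unfavourable, so Si (3p²) has the more exothermic EA.

(C)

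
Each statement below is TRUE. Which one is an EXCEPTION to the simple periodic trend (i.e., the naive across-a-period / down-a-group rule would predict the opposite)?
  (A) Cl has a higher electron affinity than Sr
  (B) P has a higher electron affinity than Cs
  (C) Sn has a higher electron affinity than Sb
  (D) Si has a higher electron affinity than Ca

The general trend: electron affinity increases across a period and decreases down a group.
(A) Cl (period 3, group 17) vs Sr (period 5, group 2): the stated order agrees with the simple trend.
(B) P (period 3, group 15) vs Cs (period 6, group 1): the stated order agrees with the simple trend.
(C) Sn (period 5, group 14) vs Sb (period 5, group 15): the stated order contradicts the simple trend.
(D) Si (period 3, group 14) vs Ca (period 4, group 2): the stated order agrees with the simple trend.
The exception is (C): adding an electron to Sb's half-filled 5p³ is unfavourable, so Sn has the more exothermic EA.

(C)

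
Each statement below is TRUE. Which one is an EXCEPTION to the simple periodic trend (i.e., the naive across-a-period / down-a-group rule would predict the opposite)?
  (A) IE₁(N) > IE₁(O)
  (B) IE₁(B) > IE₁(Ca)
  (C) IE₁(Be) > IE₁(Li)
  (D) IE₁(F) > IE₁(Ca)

The general trend: first ionization energy increases across a period and decreases down a group.
(A) N (period 2, group 15) vs O (period 2, group 16): the stated order contradicts the simple trend.
(B) B (period 2, group 13) vs Ca (period 4, group 2): the stated order agrees with the simple trend.
(C) Be (period 2, group 2) vs Li (period 2, group 1): the stated order agrees with the simple trend.
(D) F (period 2, group 17) vs Ca (period 4, group 2): the stated order agrees with the simple trend.
The exception is (A): pairing an electron in O's 2p⁴ costs repulsion energy, so O ionizes more easily than half-filled N (2p³).

(A)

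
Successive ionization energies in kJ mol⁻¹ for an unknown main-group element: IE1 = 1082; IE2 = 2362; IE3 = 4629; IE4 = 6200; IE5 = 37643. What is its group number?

Group 14

Look for the largest jump between consecutive ionization energies: IE5/IE4 ≈ 6.1, far larger than any earlier ratio.
That jump marks the point where a core electron is being removed. So the atom has 4 valence electrons.
A main-group element with 4 valence electrons is in group 14.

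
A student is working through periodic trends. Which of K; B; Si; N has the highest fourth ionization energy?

After 3 electrons have been removed, what remains? K³⁺ is already 2 electrons into the core; B³⁺ is the bare [He] core; Si³⁺ still has 1 valence electron; N³⁺ still has 2 valence electrons.
Usually core removal costs more than valence removal, but here the competition is close: a tightly held n=2 valence electron can cost more to remove than an n=3 core electron, so the actual values have to decide it.
Valence configurations: Si³⁺ [Ne]3s¹, N³⁺ [He]2s².
Approximate IE_4 values (kJ/mol): K 5877, B 25026, Si 4356, N 7475.
Hence IE_4: Si < K < N < B.

B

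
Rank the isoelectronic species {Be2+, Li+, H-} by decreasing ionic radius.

H-, Li+, Be2+

All of these have 2 electrons, so size is governed by nuclear charge alone: the more protons, the stronger the pull on the same electron cloud, and the smaller the ion.
Nuclear charges: Be2+ (Z=4), Li+ (Z=3), H- (Z=1).
Largest to smallest: H- > Li+ > Be2+.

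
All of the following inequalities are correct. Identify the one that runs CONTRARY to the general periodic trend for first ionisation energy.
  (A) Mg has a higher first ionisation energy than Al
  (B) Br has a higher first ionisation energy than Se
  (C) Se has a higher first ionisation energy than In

The general trend: first ionisation energy increases across a period and decreases down a group.
(A) Mg (period 3, group 2) vs Al (period 3, group 13): the stated order contradicts the simple trend.
(B) Br (period 4, group 17) vs Se (period 4, group 16): the stated order agrees with the simple trend.
(C) Se (period 4, group 16) vs In (period 5, group 13): the stated order agrees with the simple trend.
The exception is (A): Al's single 3p electron is easier to remove than one from Mg's filled 3s².

(A)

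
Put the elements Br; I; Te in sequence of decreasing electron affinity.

Br > I > Te

Br is in period 4, group 17; Te is in period 5, group 16; I is in period 5, group 17.
Adding an electron releases more energy for atoms nearer the top right (short of the noble gases).
Neither a single period nor a single group — weigh both effects.
I > Te: I lies to the right of Te in period 5, so the across-period effect alone puts I higher.
Br > I: Br sits above I in group 17, so the down-group effect alone puts Br higher.
For reference (kJ/mol): Br 325, Te 190, I 295.
So from highest to lowest: Br > I > Te.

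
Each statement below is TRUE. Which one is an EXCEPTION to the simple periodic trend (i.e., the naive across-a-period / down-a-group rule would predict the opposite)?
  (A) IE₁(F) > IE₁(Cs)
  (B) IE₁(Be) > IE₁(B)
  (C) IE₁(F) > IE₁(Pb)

The general trend: first ionisation energy increases across a period and decreases down a group.
(A) F (period 2, group 17) vs Cs (period 6, group 1): the stated order agrees with the simple trend.
(B) Be (period 2, group 2) vs B (period 2, group 13): the stated order contradicts the simple trend.
(C) F (period 2, group 17) vs Pb (period 6, group 14): the stated order agrees with the simple trend.
The exception is (B): removing B's lone 2p electron is easier than breaking Be's filled 2s².

(B)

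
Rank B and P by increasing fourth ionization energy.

P < B

The fourth ionization energy removes an electron from the +3 ion. For each element: B³⁺ is the bare [He] core; P³⁺ still has 2 valence electrons.
Core electrons are held far more tightly than valence electrons, so B tops the IE_4 order.
Approximate IE_4 values (kJ/mol): B 25026, P 4964.
Hence IE_4: P < B.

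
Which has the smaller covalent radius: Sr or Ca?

Ca is in period 4, group 2; Sr is in period 5, group 2.
Atomic radius shrinks across a period as nuclear charge pulls the same shell inward, and grows down a group as new shells are added.
All are in group 2, so atomic radius increases down the group.
So Ca has the smaller covalent radius (Ca < Sr).

Ca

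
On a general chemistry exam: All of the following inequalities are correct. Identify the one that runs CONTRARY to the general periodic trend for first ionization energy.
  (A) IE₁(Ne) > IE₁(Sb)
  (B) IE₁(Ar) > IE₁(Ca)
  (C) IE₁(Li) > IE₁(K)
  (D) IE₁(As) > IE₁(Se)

(D)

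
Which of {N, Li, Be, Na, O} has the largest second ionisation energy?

Li

Consider each +1 ion: N⁺ still has 4 valence electrons; Li⁺ is the bare [He] core; Be⁺ still has 1 valence electron; Na⁺ is the bare [Ne] core; O⁺ still has 5 valence electrons.
Breaking into a closed-shell core is much more expensive than removing a leftover valence electron — Na and Li have the largest IE_2 here.
Valence configurations: N⁺ [He]2s²2p², Be⁺ [He]2s¹, O⁺ [He]2s²2p³.
Approximate IE_2 values (kJ/mol): N 2856, Li 7298, Be 1757, Na 4562, O 3388.
Overall IE_2 order: Be < N < O < Na < Li.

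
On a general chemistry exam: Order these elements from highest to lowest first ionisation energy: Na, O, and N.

N > O > Na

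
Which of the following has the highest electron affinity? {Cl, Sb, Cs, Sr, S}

Cl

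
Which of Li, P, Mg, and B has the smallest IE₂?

Mg

Consider each +1 ion: Li⁺ is the bare [He] core; P⁺ still has 4 valence electrons; Mg⁺ still has 1 valence electron; B⁺ still has 2 valence electrons.
Breaking into a closed-shell core is much more expensive than removing a leftover valence electron — Li has the largest IE_2 here.
Valence configurations: P⁺ [Ne]3s²3p², Mg⁺ [Ne]3s¹, B⁺ [He]2s².
The numbers (kJ/mol): Li 7298, P 1907, Mg 1451, B 2427.
So the second ionization energies run Mg < P < B < Li.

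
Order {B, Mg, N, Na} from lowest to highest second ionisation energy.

Mg < B < N < Na

After 1 electron has been removed, what remains? B⁺ still has 2 valence electrons; Mg⁺ still has 1 valence electron; N⁺ still has 4 valence electrons; Na⁺ is the bare [Ne] core.
Core electrons are held far more tightly than valence electrons, so Na tops the IE_2 order.
Valence configurations: B⁺ [He]2s², Mg⁺ [Ne]3s¹, N⁺ [He]2s²2p².
The numbers (kJ/mol): B 2427, Mg 1451, N 2856, Na 4562.
Putting it together, IE_2: Mg < B < N < Na.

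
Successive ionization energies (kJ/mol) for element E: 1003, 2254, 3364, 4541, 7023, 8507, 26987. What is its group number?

Look for the largest jump between consecutive ionization energies: IE7/IE6 ≈ 3.2, far larger than any earlier ratio.
That jump marks the point where a core electron is being removed. So the atom has 6 valence electrons.
A main-group element with 6 valence electrons is in group 16.

Group 16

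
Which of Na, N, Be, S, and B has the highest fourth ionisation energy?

B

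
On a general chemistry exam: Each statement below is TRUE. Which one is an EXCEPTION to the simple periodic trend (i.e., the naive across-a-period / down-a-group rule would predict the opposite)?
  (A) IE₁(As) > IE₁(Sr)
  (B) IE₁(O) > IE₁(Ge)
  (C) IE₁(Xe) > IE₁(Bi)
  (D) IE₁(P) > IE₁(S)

(D)

The general trend: IE₁ increases across a period and decreases down a group.
(A) As (period 4, group 15) vs Sr (period 5, group 2): the stated order agrees with the simple trend.
(B) O (period 2, group 16) vs Ge (period 4, group 14): the stated order agrees with the simple trend.
(C) Xe (period 5, group 18) vs Bi (period 6, group 15): the stated order agrees with the simple trend.
(D) P (period 3, group 15) vs S (period 3, group 16): the stated order contradicts the simple trend.
The exception is (D): S (3p⁴) ionizes more easily than half-filled P (3p³) because the paired 3p electron in S is pushed out by e⁻–e⁻ repulsion.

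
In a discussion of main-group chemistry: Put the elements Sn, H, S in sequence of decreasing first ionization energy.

H is in period 1, group 1; S is in period 3, group 16; Sn is in period 5, group 14.
First ionization energy rises across a period (greater Z_eff holds electrons more tightly) and falls down a group (valence electrons are farther from the nucleus).
Here both period and group differ, so the two effects have to be weighed against each other.
S > Sn: both effects reinforce here, so S is clearly the higher of the two.
H > S: the two effects oppose for this pair; the down-group effect wins (1312 vs 1000 kJ/mol).
Approximate values (kJ/mol): H 1312, S 1000, Sn 709.
So from highest to lowest: H > S > Sn.

H, S, Sn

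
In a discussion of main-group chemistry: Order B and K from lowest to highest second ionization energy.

Consider each +1 ion: B⁺ still has 2 valence electrons; K⁺ is the bare [Ar] core.
Breaking into a closed-shell core is much more expensive than removing a leftover valence electron — K has the largest IE_2 here.
The numbers (kJ/mol): B 2427, K 3052.
So the second ionization energies run B < K.

B < K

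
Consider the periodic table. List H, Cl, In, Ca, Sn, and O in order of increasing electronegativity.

Ca < In < Sn < H < Cl < O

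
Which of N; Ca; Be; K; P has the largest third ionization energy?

IE_3 is the cost of taking one more electron from the +2 cation: N²⁺ still has 3 valence electrons; Ca²⁺ is the bare [Ar] core; Be²⁺ is the bare [He] core; K²⁺ is already 1 electron into the core; P²⁺ still has 3 valence electrons.
Usually core removal costs more than valence removal, but here the competition is close: a tightly held n=2 valence electron can cost more to remove than an n=3 core electron, so the actual values have to decide it.
Valence configurations: N²⁺ [He]2s²2p¹, P²⁺ [Ne]3s²3p¹.
Approximate IE_3 values (kJ/mol): N 4578, Ca 4912, Be 14849, K 4420, P 2914.
So the third ionization energies run P < K < N < Ca < Be.

Be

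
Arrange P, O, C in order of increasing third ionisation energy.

P < C < O

The third ionization energy removes an electron from the +2 ion. For each element: P²⁺ still has 3 valence electrons; O²⁺ still has 4 valence electrons; C²⁺ still has 2 valence electrons.
All are still removing valence electrons, so compare the +2 ions as you would atoms: IE_3 generally rises across a period (higher Z_eff) and falls down a group (larger shell), subject to the usual subshell exceptions.
Valence configurations: P²⁺ [Ne]3s²3p¹, O²⁺ [He]2s²2p², C²⁺ [He]2s².
Approximate IE_3 values (kJ/mol): P 2914, O 5300, C 4620.
So the third ionization energies run P < C < O.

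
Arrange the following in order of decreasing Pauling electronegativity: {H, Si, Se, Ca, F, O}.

F > O > Se > H > Si > Ca

EN rises left→right (higher Z_eff, smaller atoms) and falls top→bottom (larger, more shielded atoms).
Neither a single period nor a single group — weigh both effects.
Si > Ca: relative to Ca, both the across-period and down-group shifts push Si's electronegativity up.
H > Si: the two effects oppose for this pair; the down-group effect wins (2.20 vs 1.90).
Se > H: the two effects oppose for this pair; the across-period effect wins (2.55 vs 2.20).
O > Se: they share group 16; the group trend gives O the larger value.
F > O: both are in period 2; the period trend gives F the larger value.
Tabulated electronegativity (Pauling): H 2.20, O 3.44, F 3.98, Si 1.90, Ca 1.00, Se 2.55.
So from highest to lowest: F > O > Se > H > Si > Ca.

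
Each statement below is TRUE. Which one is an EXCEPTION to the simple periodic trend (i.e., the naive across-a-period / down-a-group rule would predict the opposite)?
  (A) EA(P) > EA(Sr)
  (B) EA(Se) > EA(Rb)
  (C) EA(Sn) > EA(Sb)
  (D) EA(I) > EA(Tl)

(C)

The general trend: electron affinity increases across a period and decreases down a group.
(A) P (period 3, group 15) vs Sr (period 5, group 2): the stated order agrees with the simple trend.
(B) Se (period 4, group 16) vs Rb (period 5, group 1): the stated order agrees with the simple trend.
(C) Sn (period 5, group 14) vs Sb (period 5, group 15): the stated order contradicts the simple trend.
(D) I (period 5, group 17) vs Tl (period 6, group 13): the stated order agrees with the simple trend.
The exception is (C): adding an electron to Sb's half-filled 5p³ is unfavourable, so Sn has the more exothermic EA.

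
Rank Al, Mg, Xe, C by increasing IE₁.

Al, Mg, C, Xe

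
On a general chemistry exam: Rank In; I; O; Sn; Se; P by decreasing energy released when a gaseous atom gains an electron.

Adding an electron releases more energy for atoms nearer the top right (short of the noble gases).
These span different periods and groups, so the two trends combine.
P > In: both effects reinforce here, so P is clearly the higher of the two.
Sn > P: this pair runs against the simple trend — see the exception note.
O > Sn: relative to Sn, both the across-period and down-group shifts push O's electron affinity up.
Se > O: this pair runs against the simple trend — see the exception note.
I > Se: the two effects oppose for this pair; the across-period effect wins (295 vs 195 kJ/mol).
Note the exception: Sn has a higher electron affinity than P, contrary to the simple trend — adding an electron to P's half-filled np³ subshell costs electron-pairing energy.
Note the exception: Se has a higher electron affinity than O, contrary to the simple trend — O's compact 2p subshell gives strong electron–electron repulsion on the added electron.
Tabulated electron affinity (kJ/mol): O 141, P 72, Se 195, In 29, Sn 107, I 295.
So from highest to lowest: I > Se > O > Sn > P > In.

I, Se, O, Sn, P, In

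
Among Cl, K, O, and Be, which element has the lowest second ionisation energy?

Be

After 1 electron has been removed, what remains? Cl⁺ still has 6 valence electrons; K⁺ is the bare [Ar] core; O⁺ still has 5 valence electrons; Be⁺ still has 1 valence electron.
Usually core removal costs more than valence removal, but here the competition is close: a tightly held n=2 valence electron can cost more to remove than an n=3 core electron, so the actual values have to decide it.
Valence configurations: Cl⁺ [Ne]3s²3p⁴, O⁺ [He]2s²2p³, Be⁺ [He]2s¹.
Approximate IE_2 values (kJ/mol): Cl 2298, K 3052, O 3388, Be 1757.
Overall IE_2 order: Be < Cl < K < O.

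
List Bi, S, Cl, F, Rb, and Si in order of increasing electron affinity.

F is in period 2, group 17; Si is in period 3, group 14; S is in period 3, group 16; Cl is in period 3, group 17; Rb is in period 5, group 1; Bi is in period 6, group 15.
Electron affinity generally becomes more exothermic across a period toward the halogens and less exothermic down a group.
Here both period and group differ, so the two effects have to be weighed against each other.
Bi > Rb: period and group pull opposite ways; the across-period shift dominates (91 vs 47 kJ/mol).
Si > Bi: period and group pull opposite ways; the down-group shift dominates (134 vs 91 kJ/mol).
S > Si: both are in period 3; the period trend gives S the larger value.
F > S: relative to S, both the across-period and down-group shifts push F's electron affinity up.
Cl > F: this pair runs against the simple trend — see the exception note.
Note the exception: Cl has a higher electron affinity than F, contrary to the simple trend — F's small 2p subshell makes the incoming electron feel strong e⁻–e⁻ repulsion, so Cl actually releases more energy on gaining an electron.
For reference (kJ/mol): F 328, Si 134, S 200, Cl 349, Rb 47, Bi 91.
So from lowest to highest: Rb < Bi < Si < S < F < Cl.

Rb < Bi < Si < S < F < Cl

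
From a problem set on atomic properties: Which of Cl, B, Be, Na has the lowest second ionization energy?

Be

Consider each +1 ion: Cl⁺ still has 6 valence electrons; B⁺ still has 2 valence electrons; Be⁺ still has 1 valence electron; Na⁺ is the bare [Ne] core.
Pulling an electron out of a noble-gas core costs far more than removing a remaining valence electron, so Na sits at the high end of IE_2.
Valence configurations: Cl⁺ [Ne]3s²3p⁴, B⁺ [He]2s², Be⁺ [He]2s¹.
The numbers (kJ/mol): Cl 2298, B 2427, Be 1757, Na 4562.
Putting it together, IE_2: Be < Cl < B < Na.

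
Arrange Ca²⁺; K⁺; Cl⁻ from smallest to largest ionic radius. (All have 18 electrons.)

Ca²⁺, K⁺, Cl⁻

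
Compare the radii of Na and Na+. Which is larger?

Forming Na+ removes 1 electron from Na. Fewer electrons for the same nuclear charge means less shielding and a higher Z_eff on the remaining electrons, and for main-group metals the entire outer shell is lost.
A cation is smaller than its parent atom: Na+ < Na.

Na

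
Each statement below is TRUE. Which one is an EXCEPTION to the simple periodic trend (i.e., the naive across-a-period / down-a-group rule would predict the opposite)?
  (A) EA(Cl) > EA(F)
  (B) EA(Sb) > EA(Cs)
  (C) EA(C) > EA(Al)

(A)

The general trend: electron affinity increases across a period and decreases down a group.
(A) Cl (period 3, group 17) vs F (period 2, group 17): the stated order contradicts the simple trend.
(B) Sb (period 5, group 15) vs Cs (period 6, group 1): the stated order agrees with the simple trend.
(C) C (period 2, group 14) vs Al (period 3, group 13): the stated order agrees with the simple trend.
The exception is (A): F's small 2p subshell makes the incoming electron feel strong e⁻–e⁻ repulsion, so Cl actually releases more energy on gaining an electron.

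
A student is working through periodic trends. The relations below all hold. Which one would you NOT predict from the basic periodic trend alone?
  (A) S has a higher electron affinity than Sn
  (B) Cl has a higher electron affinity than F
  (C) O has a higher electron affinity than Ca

(B)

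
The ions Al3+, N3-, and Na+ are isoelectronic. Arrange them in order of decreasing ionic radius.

N3-, Na+, Al3+

All of these have 10 electrons, so size is governed by nuclear charge alone: the more protons, the stronger the pull on the same electron cloud, and the smaller the ion.
Nuclear charges: Al3+ (Z=13), Na+ (Z=11), N3- (Z=7).
Largest to smallest: N3- > Na+ > Al3+.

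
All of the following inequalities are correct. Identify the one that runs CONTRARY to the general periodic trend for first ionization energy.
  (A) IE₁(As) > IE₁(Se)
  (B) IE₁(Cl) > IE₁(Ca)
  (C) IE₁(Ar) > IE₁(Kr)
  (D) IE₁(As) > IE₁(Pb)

(A)

The general trend: first ionization energy increases across a period and decreases down a group.
(A) As (period 4, group 15) vs Se (period 4, group 16): the stated order contradicts the simple trend.
(B) Cl (period 3, group 17) vs Ca (period 4, group 2): the stated order agrees with the simple trend.
(C) Ar (period 3, group 18) vs Kr (period 4, group 18): the stated order agrees with the simple trend.
(D) As (period 4, group 15) vs Pb (period 6, group 14): the stated order agrees with the simple trend.
The exception is (A): Se (4p⁴) ionizes more easily than half-filled As (4p³).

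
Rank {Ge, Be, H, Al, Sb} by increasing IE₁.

H is in period 1, group 1; Be is in period 2, group 2; Al is in period 3, group 13; Ge is in period 4, group 14; Sb is in period 5, group 15.
Removing the outermost electron gets harder across a period and easier down a group.
A diagonal step moves right (one effect) and down (the opposite effect) at once.
Ge > Al: the two effects oppose for this pair; the across-period effect wins (762 vs 578 kJ/mol).
Sb > Ge: the two effects oppose for this pair; the across-period effect wins (831 vs 762 kJ/mol).
Be > Sb: period and group pull opposite ways; the down-group shift dominates (900 vs 831 kJ/mol).
H > Be: period and group pull opposite ways; the down-group shift dominates (1312 vs 900 kJ/mol).
For reference (kJ/mol): H 1312, Be 900, Al 578, Ge 762, Sb 831.
So from lowest to highest: Al < Ge < Sb < Be < H.

Al, Ge, Sb, Be, H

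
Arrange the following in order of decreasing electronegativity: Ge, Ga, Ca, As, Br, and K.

Br, As, Ge, Ga, Ca, K

K is in period 4, group 1; Ca is in period 4, group 2; Ga is in period 4, group 13; Ge is in period 4, group 14; As is in period 4, group 15; Br is in period 4, group 17.
Atoms toward the upper right of the periodic table pull bonding electrons most strongly.
All lie in period 4, so electronegativity increases left to right.
So from highest to lowest: Br > As > Ge > Ga > Ca > K.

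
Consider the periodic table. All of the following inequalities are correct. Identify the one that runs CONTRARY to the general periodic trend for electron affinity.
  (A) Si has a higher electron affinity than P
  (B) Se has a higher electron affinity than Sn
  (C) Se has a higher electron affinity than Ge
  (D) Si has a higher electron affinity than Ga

The general trend: electron affinity increases across a period and decreases down a group.
(A) Si (period 3, group 14) vs P (period 3, group 15): the stated order contradicts the simple trend.
(B) Se (period 4, group 16) vs Sn (period 5, group 14): the stated order agrees with the simple trend.
(C) Se (period 4, group 16) vs Ge (period 4, group 14): the stated order agrees with the simple trend.
(D) Si (period 3, group 14) vs Ga (period 4, group 13): the stated order agrees with the simple trend.
The exception is (A): adding an electron to P's half-filled 3p³ is unfavourable, so Si (3p²) has the more exothermic EA.

(A)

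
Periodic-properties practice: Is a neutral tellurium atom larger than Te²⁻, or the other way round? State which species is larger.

Forming Te²⁻ adds 2 electrons to Te. More electron–electron repulsion in the same shell, with unchanged nuclear charge, lets the cloud expand.
An anion is larger than its parent atom: Te²⁻ > Te.

Te²⁻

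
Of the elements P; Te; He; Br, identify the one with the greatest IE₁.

First ionization energy rises across a period (greater Z_eff holds electrons more tightly) and falls down a group (valence electrons are farther from the nucleus).
Here both period and group differ, so the two effects have to be weighed against each other.
P > Te: the two effects oppose for this pair; the down-group effect wins (1012 vs 869 kJ/mol).
Br > P: the two effects oppose for this pair; the across-period effect wins (1140 vs 1012 kJ/mol).
He > Br: relative to Br, both the across-period and down-group shifts push He's first ionization energy up.
Tabulated first ionization energy (kJ/mol): He 2372, P 1012, Br 1140, Te 869.
The greatest IE₁ among these belongs to He.

He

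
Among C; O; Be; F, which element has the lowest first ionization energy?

Be

First ionization energy rises across a period (greater Z_eff holds electrons more tightly) and falls down a group (valence electrons are farther from the nucleus).
All lie in period 2, so first ionization energy increases left to right.
The lowest first ionization energy among these belongs to Be.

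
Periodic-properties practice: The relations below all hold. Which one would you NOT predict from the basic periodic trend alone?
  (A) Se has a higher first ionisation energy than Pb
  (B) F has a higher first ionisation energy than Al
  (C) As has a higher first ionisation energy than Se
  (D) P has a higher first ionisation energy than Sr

The general trend: first ionisation energy increases across a period and decreases down a group.
(A) Se (period 4, group 16) vs Pb (period 6, group 14): the stated order agrees with the simple trend.
(B) F (period 2, group 17) vs Al (period 3, group 13): the stated order agrees with the simple trend.
(C) As (period 4, group 15) vs Se (period 4, group 16): the stated order contradicts the simple trend.
(D) P (period 3, group 15) vs Sr (period 5, group 2): the stated order agrees with the simple trend.
The exception is (C): Se (4p⁴) ionizes more easily than half-filled As (4p³).

(C)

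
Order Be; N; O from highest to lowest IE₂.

After 1 electron has been removed, what remains? Be⁺ still has 1 valence electron; N⁺ still has 4 valence electrons; O⁺ still has 5 valence electrons.
All are still removing valence electrons, so compare the +1 ions as you would atoms: IE_2 generally rises across a period (higher Z_eff) and falls down a group (larger shell), subject to the usual subshell exceptions.
Valence configurations: Be⁺ [He]2s¹, N⁺ [He]2s²2p², O⁺ [He]2s²2p³.
The numbers (kJ/mol): Be 1757, N 2856, O 3388.
Putting it together, IE_2: Be < N < O.

O, N, Be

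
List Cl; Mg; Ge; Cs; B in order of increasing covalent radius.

B is in period 2, group 13; Mg is in period 3, group 2; Cl is in period 3, group 17; Ge is in period 4, group 14; Cs is in period 6, group 1.
Across a period the added protons contract the valence shell; down a group each new principal shell makes the atom larger.
Neither a single period nor a single group — weigh both effects.
Cl > B: the two effects oppose for this pair; the down-group effect wins (99 vs 85 pm).
Ge > Cl: relative to Cl, both the across-period and down-group shifts push Ge's atomic radius up.
Mg > Ge: period and group pull opposite ways; the across-period shift dominates (139 vs 121 pm).
Cs > Mg: both effects reinforce here, so Cs is clearly the larger of the two.
Tabulated atomic radius (pm): B 85, Mg 139, Cl 99, Ge 121, Cs 232.
So from smallest to largest: B < Cl < Ge < Mg < Cs.

B < Cl < Ge < Mg < Cs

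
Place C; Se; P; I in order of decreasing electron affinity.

Electron affinity generally becomes more exothermic across a period toward the halogens and less exothermic down a group.
These sit on a diagonal, where the across-period and down-group effects partly cancel.
C > P: the two effects oppose for this pair; the down-group effect wins (122 vs 72 kJ/mol).
Se > C: the two effects oppose for this pair; the across-period effect wins (195 vs 122 kJ/mol).
I > Se: period and group pull opposite ways; the across-period shift dominates (295 vs 195 kJ/mol).
Approximate values (kJ/mol): C 122, P 72, Se 195, I 295.
So from highest to lowest: I > Se > C > P.

I > Se > C > P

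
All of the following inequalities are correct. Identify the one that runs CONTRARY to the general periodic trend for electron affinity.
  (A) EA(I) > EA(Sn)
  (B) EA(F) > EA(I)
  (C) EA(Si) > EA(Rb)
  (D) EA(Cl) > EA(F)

(D)

The general trend: electron affinity increases across a period and decreases down a group.
(A) I (period 5, group 17) vs Sn (period 5, group 14): the stated order agrees with the simple trend.
(B) F (period 2, group 17) vs I (period 5, group 17): the stated order agrees with the simple trend.
(C) Si (period 3, group 14) vs Rb (period 5, group 1): the stated order agrees with the simple trend.
(D) Cl (period 3, group 17) vs F (period 2, group 17): the stated order contradicts the simple trend.
The exception is (D): F's small 2p subshell makes the incoming electron feel strong e⁻–e⁻ repulsion, so Cl actually releases more energy on gaining an electron.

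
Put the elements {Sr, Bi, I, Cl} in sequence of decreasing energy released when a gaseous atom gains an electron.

Cl is in period 3, group 17; Sr is in period 5, group 2; I is in period 5, group 17; Bi is in period 6, group 15.
Atoms with high Z_eff and room in the valence shell (especially the halogens) have the most exothermic electron affinities.
Neither a single period nor a single group — weigh both effects.
Bi > Sr: the two effects oppose for this pair; the across-period effect wins (91 vs 5 kJ/mol).
I > Bi: both effects reinforce here, so I is clearly the higher of the two.
Cl > I: Cl sits above I in group 17, so the down-group effect alone puts Cl higher.
For reference (kJ/mol): Cl 349, Sr 5, I 295, Bi 91.
So from highest to lowest: Cl > I > Bi > Sr.

Cl > I > Bi > Sr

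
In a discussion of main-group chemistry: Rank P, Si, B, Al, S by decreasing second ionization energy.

The second ionization energy removes an electron from the +1 ion. For each element: P⁺ still has 4 valence electrons; Si⁺ still has 3 valence electrons; B⁺ still has 2 valence electrons; Al⁺ still has 2 valence electrons; S⁺ still has 5 valence electrons.
All are still removing valence electrons, so compare the +1 ions as you would atoms: IE_2 generally rises across a period (higher Z_eff) and falls down a group (larger shell), subject to the usual subshell exceptions.
Valence configurations: P⁺ [Ne]3s²3p², Si⁺ [Ne]3s²3p¹, B⁺ [He]2s², Al⁺ [Ne]3s², S⁺ [Ne]3s²3p³.
Si⁺ loses a lone 3p electron whereas Al⁺ must break into a filled 3s² pair, so IE_2(Al) > IE_2(Si) even though Si has the higher nuclear charge.
Approximate IE_2 values (kJ/mol): P 1907, Si 1577, B 2427, Al 1817, S 2252.
So the second ionization energies run Si < Al < P < S < B.

B, S, P, Al, Si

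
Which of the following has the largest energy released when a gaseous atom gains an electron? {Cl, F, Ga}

Cl

F is in period 2, group 17; Cl is in period 3, group 17; Ga is in period 4, group 13.
Electron affinity generally becomes more exothermic across a period toward the halogens and less exothermic down a group.
Here both period and group differ, so the two effects have to be weighed against each other.
F > Ga: both effects reinforce here, so F is clearly the higher of the two.
Cl > F: this pair runs against the simple trend — see the exception note.
Note the exception: Cl has a higher electron affinity than F, contrary to the simple trend — F's small 2p subshell makes the incoming electron feel strong e⁻–e⁻ repulsion, so Cl actually releases more energy on gaining an electron.
Approximate values (kJ/mol): F 328, Cl 349, Ga 29.
The largest energy released when a gaseous atom gains an electron among these belongs to Cl.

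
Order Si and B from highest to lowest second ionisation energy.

The second ionization energy removes an electron from the +1 ion. For each element: Si⁺ still has 3 valence electrons; B⁺ still has 2 valence electrons.
All are still removing valence electrons, so compare the +1 ions as you would atoms: IE_2 generally rises across a period (higher Z_eff) and falls down a group (larger shell), subject to the usual subshell exceptions.
Valence configurations: Si⁺ [Ne]3s²3p¹, B⁺ [He]2s².
The numbers (kJ/mol): Si 1577, B 2427.
Overall IE_2 order: Si < B.

B, Si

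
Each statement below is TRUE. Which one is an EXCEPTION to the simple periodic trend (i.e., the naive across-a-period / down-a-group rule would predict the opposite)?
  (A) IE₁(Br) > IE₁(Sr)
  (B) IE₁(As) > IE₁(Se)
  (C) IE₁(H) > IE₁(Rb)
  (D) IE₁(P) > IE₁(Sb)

(B)

The general trend: first ionisation energy increases across a period and decreases down a group.
(A) Br (period 4, group 17) vs Sr (period 5, group 2): the stated order agrees with the simple trend.
(B) As (period 4, group 15) vs Se (period 4, group 16): the stated order contradicts the simple trend.
(C) H (period 1, group 1) vs Rb (period 5, group 1): the stated order agrees with the simple trend.
(D) P (period 3, group 15) vs Sb (period 5, group 15): the stated order agrees with the simple trend.
The exception is (B): Se (4p⁴) ionizes more easily than half-filled As (4p³).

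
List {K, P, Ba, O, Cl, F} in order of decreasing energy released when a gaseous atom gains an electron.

Cl > F > O > P > K > Ba

O is in period 2, group 16; F is in period 2, group 17; P is in period 3, group 15; Cl is in period 3, group 17; K is in period 4, group 1; Ba is in period 6, group 2.
Atoms with high Z_eff and room in the valence shell (especially the halogens) have the most exothermic electron affinities.
Neither a single period nor a single group — weigh both effects.
K > Ba: period and group pull opposite ways; the down-group shift dominates (48 vs 14 kJ/mol).
P > K: both effects reinforce here, so P is clearly the higher of the two.
O > P: both effects reinforce here, so O is clearly the higher of the two.
F > O: both are in period 2; the period trend gives F the larger value.
Cl > F: this pair runs against the simple trend — see the exception note.
Note the exception: Cl has a higher electron affinity than F, contrary to the simple trend — F's small 2p subshell makes the incoming electron feel strong e⁻–e⁻ repulsion, so Cl actually releases more energy on gaining an electron.
For reference (kJ/mol): O 141, F 328, P 72, Cl 349, K 48, Ba 14.
So from highest to lowest: Cl > F > O > P > K > Ba.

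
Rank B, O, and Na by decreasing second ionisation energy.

Na > O > B

IE_2 is the cost of taking one more electron from the +1 cation: B⁺ still has 2 valence electrons; O⁺ still has 5 valence electrons; Na⁺ is the bare [Ne] core.
Core electrons are held far more tightly than valence electrons, so Na tops the IE_2 order.
Valence configurations: B⁺ [He]2s², O⁺ [He]2s²2p³.
Tabulated IE_2 (kJ/mol): B 2427, O 3388, Na 4562.
Putting it together, IE_2: B < O < Na.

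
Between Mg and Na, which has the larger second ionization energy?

Na

The second ionization energy removes an electron from the +1 ion. For each element: Mg⁺ still has 1 valence electron; Na⁺ is the bare [Ne] core.
Pulling an electron out of a noble-gas core costs far more than removing a remaining valence electron, so Na sits at the high end of IE_2.
The numbers (kJ/mol): Mg 1451, Na 4562.
Putting it together, IE_2: Mg < Na.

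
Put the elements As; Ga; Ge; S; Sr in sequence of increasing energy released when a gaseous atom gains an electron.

S is in period 3, group 16; Ga is in period 4, group 13; Ge is in period 4, group 14; As is in period 4, group 15; Sr is in period 5, group 2.
Atoms with high Z_eff and room in the valence shell (especially the halogens) have the most exothermic electron affinities.
These span different periods and groups, so the two trends combine.
Ga > Sr: both effects reinforce here, so Ga is clearly the higher of the two.
As > Ga: As lies to the right of Ga in period 4, so the across-period effect alone puts As higher.
Ge > As: this pair runs against the simple trend — see the exception note.
S > Ge: relative to Ge, both the across-period and down-group shifts push S's electron affinity up.
Note the exception: Ge has a higher electron affinity than As, contrary to the simple trend — adding an electron to As's half-filled 4p³ is unfavourable, so Ge (4p²) has the more exothermic EA.
Tabulated electron affinity (kJ/mol): S 200, Ga 29, Ge 119, As 78, Sr 5.
So from lowest to highest: Sr < Ga < As < Ge < S.

Sr < Ga < As < Ge < S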